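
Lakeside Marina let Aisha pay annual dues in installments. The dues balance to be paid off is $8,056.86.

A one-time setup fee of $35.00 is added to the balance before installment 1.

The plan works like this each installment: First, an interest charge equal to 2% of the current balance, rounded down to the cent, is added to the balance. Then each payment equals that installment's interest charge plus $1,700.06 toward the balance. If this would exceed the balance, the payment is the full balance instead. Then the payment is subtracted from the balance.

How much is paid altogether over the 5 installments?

$8,561.01

Installment 1: $8,091.86 +$161.83 interest = $8,253.69; pay $1,861.89 → $6,391.80
Installment 2: $6,391.80 +$127.83 interest = $6,519.63; pay $1,827.89 → $4,691.74
Installment 3: $4,691.74 +$93.83 interest = $4,785.57; pay $1,793.89 → $2,991.68
Installment 4: $2,991.68 +$59.83 interest = $3,051.51; pay $1,759.89 → $1,291.62
Installment 5: $1,291.62 +$25.83 interest = $1,317.45; pay $1,317.45 → $0.00
Total paid: $8,561.01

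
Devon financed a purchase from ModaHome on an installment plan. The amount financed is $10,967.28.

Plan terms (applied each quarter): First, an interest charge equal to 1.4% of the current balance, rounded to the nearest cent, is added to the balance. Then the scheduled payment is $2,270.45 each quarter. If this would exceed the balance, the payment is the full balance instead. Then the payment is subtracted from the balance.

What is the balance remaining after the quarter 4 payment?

# | Opening | Interest | Payment | End bal
1 | $10,967.28 | $153.54 | $2,270.45 | $8,850.37
2 | $8,850.37 | $123.91 | $2,270.45 | $6,703.83
3 | $6,703.83 | $93.85 | $2,270.45 | $4,527.23
4 | $4,527.23 | $63.38 | $2,270.45 | $2,320.16

$2,320.16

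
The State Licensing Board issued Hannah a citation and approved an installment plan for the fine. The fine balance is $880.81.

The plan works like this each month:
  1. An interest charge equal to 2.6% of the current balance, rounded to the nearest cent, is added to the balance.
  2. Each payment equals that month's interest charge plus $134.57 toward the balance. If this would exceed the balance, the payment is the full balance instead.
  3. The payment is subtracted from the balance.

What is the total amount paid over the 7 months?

$967.64

Month 1: opening $880.81; interest $22.90 → $903.71; payment $157.47; balance $746.24
Month 2: opening $746.24; interest $19.40 → $765.64; payment $153.97; balance $611.67
Month 3: opening $611.67; interest $15.90 → $627.57; payment $150.47; balance $477.10
Month 4: opening $477.10; interest $12.40 → $489.50; payment $146.97; balance $342.53
Month 5: opening $342.53; interest $8.91 → $351.44; payment $143.48; balance $207.96
Month 6: opening $207.96; interest $5.41 → $213.37; payment $139.98; balance $73.39
Month 7: opening $73.39; interest $1.91 → $75.30; payment $75.30; balance $0.00
Total paid: $967.64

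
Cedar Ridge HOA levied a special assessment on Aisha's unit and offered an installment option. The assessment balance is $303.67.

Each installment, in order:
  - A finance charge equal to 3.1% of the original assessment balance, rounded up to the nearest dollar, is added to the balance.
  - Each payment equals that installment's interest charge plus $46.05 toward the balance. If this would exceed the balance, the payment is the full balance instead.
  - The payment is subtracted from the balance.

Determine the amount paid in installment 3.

Installment 1: opening $303.67; interest $10.00 → $313.67; payment $56.05; balance $257.62
Installment 2: opening $257.62; interest $10.00 → $267.62; payment $56.05; balance $211.57
Installment 3: opening $211.57; interest $10.00 → $221.57; payment $56.05; balance $165.52

$56.05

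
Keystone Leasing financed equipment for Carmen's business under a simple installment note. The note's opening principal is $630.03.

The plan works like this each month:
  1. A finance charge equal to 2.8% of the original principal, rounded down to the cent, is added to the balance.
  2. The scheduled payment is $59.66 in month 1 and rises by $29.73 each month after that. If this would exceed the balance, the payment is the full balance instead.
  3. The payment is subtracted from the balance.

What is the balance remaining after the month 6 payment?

$0.00

Month 1: $630.03 +$17.64 interest = $647.67; pay $59.66 → $588.01
Month 2: $588.01 +$17.64 interest = $605.65; pay $89.39 → $516.26
Month 3: $516.26 +$17.64 interest = $533.90; pay $119.12 → $414.78
Month 4: $414.78 +$17.64 interest = $432.42; pay $148.85 → $283.57
Month 5: $283.57 +$17.64 interest = $301.21; pay $178.58 → $122.63
Month 6: $122.63 +$17.64 interest = $140.27; pay $140.27 → $0.00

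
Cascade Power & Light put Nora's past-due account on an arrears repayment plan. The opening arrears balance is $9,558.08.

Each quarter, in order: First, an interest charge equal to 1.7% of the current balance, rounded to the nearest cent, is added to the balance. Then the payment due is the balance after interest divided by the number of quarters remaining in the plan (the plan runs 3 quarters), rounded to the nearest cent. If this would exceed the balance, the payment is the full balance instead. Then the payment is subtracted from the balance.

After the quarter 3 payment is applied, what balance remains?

Quarter 1: opening $9,558.08; interest $162.49 → $9,720.57; payment $3,240.19; balance $6,480.38
Quarter 2: opening $6,480.38; interest $110.17 → $6,590.55; payment $3,295.28; balance $3,295.27
Quarter 3: opening $3,295.27; interest $56.02 → $3,351.29; payment $3,351.29; balance $0.00

$0.00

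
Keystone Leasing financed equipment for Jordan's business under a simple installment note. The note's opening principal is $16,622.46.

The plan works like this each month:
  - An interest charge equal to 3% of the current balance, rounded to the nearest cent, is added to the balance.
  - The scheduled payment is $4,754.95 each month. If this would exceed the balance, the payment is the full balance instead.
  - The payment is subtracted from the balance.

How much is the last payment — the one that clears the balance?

Month 1: opening $16,622.46; interest $498.67 → $17,121.13; payment $4,754.95; balance $12,366.18
Month 2: opening $12,366.18; interest $370.99 → $12,737.17; payment $4,754.95; balance $7,982.22
Month 3: opening $7,982.22; interest $239.47 → $8,221.69; payment $4,754.95; balance $3,466.74
Month 4: opening $3,466.74; interest $104.00 → $3,570.74; payment $3,570.74; balance $0.00

$3,570.74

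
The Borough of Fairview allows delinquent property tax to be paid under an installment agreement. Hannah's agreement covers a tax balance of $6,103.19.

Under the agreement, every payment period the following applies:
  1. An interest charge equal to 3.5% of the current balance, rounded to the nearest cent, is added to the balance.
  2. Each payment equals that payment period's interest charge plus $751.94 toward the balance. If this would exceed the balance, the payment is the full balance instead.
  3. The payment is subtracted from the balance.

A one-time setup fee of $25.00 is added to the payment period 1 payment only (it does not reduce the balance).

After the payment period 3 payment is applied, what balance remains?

$3,847.37

# | Opening | Interest | Payment | Fee | End bal
1 | $6,103.19 | $213.61 | $965.55 | $25.00 | $5,351.25
2 | $5,351.25 | $187.29 | $939.23 | — | $4,599.31
3 | $4,599.31 | $160.98 | $912.92 | — | $3,847.37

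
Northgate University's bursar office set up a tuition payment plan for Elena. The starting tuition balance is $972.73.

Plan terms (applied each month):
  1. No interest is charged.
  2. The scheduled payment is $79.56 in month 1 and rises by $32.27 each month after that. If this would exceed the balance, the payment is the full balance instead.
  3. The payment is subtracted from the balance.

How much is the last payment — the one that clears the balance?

Month 1: opening $972.73; payment $79.56; balance $893.17
Month 2: opening $893.17; payment $111.83; balance $781.34
Month 3: opening $781.34; payment $144.10; balance $637.24
Month 4: opening $637.24; payment $176.37; balance $460.87
Month 5: opening $460.87; payment $208.64; balance $252.23
Month 6: opening $252.23; payment $240.91; balance $11.32
Month 7: opening $11.32; payment $11.32; balance $0.00

$11.32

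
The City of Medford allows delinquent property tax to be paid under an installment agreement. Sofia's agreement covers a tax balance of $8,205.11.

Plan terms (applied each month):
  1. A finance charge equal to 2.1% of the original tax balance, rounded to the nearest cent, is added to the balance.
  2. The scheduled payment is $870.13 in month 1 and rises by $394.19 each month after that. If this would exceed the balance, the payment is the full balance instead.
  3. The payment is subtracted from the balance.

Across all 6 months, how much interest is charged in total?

$1,033.86

Month 1: opening $8,205.11; interest $172.31 → $8,377.42; payment $870.13; balance $7,507.29
Month 2: opening $7,507.29; interest $172.31 → $7,679.60; payment $1,264.32; balance $6,415.28
Month 3: opening $6,415.28; interest $172.31 → $6,587.59; payment $1,658.51; balance $4,929.08
Month 4: opening $4,929.08; interest $172.31 → $5,101.39; payment $2,052.70; balance $3,048.69
Month 5: opening $3,048.69; interest $172.31 → $3,221.00; payment $2,446.89; balance $774.11
Month 6: opening $774.11; interest $172.31 → $946.42; payment $946.42; balance $0.00
Total interest: $172.31 + $172.31 + $172.31 + $172.31 + $172.31 + $172.31 = $1,033.86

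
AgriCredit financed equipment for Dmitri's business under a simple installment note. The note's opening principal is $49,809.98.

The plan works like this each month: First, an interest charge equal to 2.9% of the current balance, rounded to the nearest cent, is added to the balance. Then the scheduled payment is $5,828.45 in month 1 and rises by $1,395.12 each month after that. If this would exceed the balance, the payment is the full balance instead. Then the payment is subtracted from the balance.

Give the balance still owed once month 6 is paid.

Month 1: opening $49,809.98; interest $1,444.49 → $51,254.47; payment $5,828.45; balance $45,426.02
Month 2: opening $45,426.02; interest $1,317.35 → $46,743.37; payment $7,223.57; balance $39,519.80
Month 3: opening $39,519.80; interest $1,146.07 → $40,665.87; payment $8,618.69; balance $32,047.18
Month 4: opening $32,047.18; interest $929.37 → $32,976.55; payment $10,013.81; balance $22,962.74
Month 5: opening $22,962.74; interest $665.92 → $23,628.66; payment $11,408.93; balance $12,219.73
Month 6: opening $12,219.73; interest $354.37 → $12,574.10; payment $12,574.10; balance $0.00

$0.00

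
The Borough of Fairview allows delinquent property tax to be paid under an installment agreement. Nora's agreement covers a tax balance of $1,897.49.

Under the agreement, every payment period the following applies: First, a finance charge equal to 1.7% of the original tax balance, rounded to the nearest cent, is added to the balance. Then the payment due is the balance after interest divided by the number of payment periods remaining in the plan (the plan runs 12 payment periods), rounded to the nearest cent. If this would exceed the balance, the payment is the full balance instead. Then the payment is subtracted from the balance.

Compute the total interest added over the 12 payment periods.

Payment period 1: opening $1,897.49; interest $32.26 → $1,929.75; payment $160.81; balance $1,768.94
Payment period 2: opening $1,768.94; interest $32.26 → $1,801.20; payment $163.75; balance $1,637.45
Payment period 3: opening $1,637.45; interest $32.26 → $1,669.71; payment $166.97; balance $1,502.74
Payment period 4: opening $1,502.74; interest $32.26 → $1,535.00; payment $170.56; balance $1,364.44
Payment period 5: opening $1,364.44; interest $32.26 → $1,396.70; payment $174.59; balance $1,222.11
Payment period 6: opening $1,222.11; interest $32.26 → $1,254.37; payment $179.20; balance $1,075.17
Payment period 7: opening $1,075.17; interest $32.26 → $1,107.43; payment $184.57; balance $922.86
Payment period 8: opening $922.86; interest $32.26 → $955.12; payment $191.02; balance $764.10
Payment period 9: opening $764.10; interest $32.26 → $796.36; payment $199.09; balance $597.27
Payment period 10: opening $597.27; interest $32.26 → $629.53; payment $209.84; balance $419.69
Payment period 11: opening $419.69; interest $32.26 → $451.95; payment $225.98; balance $225.97
Payment period 12: opening $225.97; interest $32.26 → $258.23; payment $258.23; balance $0.00
Total interest: $32.26 + $32.26 + $32.26 + $32.26 + $32.26 + $32.26 + $32.26 + $32.26 + $32.26 + $32.26 + $32.26 + $32.26 = $387.12

$387.12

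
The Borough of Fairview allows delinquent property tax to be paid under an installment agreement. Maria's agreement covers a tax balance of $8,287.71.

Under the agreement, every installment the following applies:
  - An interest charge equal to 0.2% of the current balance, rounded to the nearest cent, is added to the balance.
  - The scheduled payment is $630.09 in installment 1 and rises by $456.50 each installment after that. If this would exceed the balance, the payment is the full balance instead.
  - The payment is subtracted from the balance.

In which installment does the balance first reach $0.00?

6

Installment 1: $8,287.71 +$16.58 interest = $8,304.29; pay $630.09 → $7,674.20
Installment 2: $7,674.20 +$15.35 interest = $7,689.55; pay $1,086.59 → $6,602.96
Installment 3: $6,602.96 +$13.21 interest = $6,616.17; pay $1,543.09 → $5,073.08
Installment 4: $5,073.08 +$10.15 interest = $5,083.23; pay $1,999.59 → $3,083.64
Installment 5: $3,083.64 +$6.17 interest = $3,089.81; pay $2,456.09 → $633.72
Installment 6: $633.72 +$1.27 interest = $634.99; pay $634.99 → $0.00
Balance reaches $0.00 in installment 6.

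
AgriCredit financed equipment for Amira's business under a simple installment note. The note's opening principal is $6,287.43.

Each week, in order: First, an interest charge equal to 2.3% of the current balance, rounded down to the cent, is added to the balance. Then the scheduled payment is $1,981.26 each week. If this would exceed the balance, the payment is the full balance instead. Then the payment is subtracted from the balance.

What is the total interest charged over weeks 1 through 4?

Week 1: opening $6,287.43; interest $144.61 → $6,432.04; payment $1,981.26; balance $4,450.78
Week 2: opening $4,450.78; interest $102.36 → $4,553.14; payment $1,981.26; balance $2,571.88
Week 3: opening $2,571.88; interest $59.15 → $2,631.03; payment $1,981.26; balance $649.77
Week 4: opening $649.77; interest $14.94 → $664.71; payment $664.71; balance $0.00
Total interest: $144.61 + $102.36 + $59.15 + $14.94 = $321.06

$321.06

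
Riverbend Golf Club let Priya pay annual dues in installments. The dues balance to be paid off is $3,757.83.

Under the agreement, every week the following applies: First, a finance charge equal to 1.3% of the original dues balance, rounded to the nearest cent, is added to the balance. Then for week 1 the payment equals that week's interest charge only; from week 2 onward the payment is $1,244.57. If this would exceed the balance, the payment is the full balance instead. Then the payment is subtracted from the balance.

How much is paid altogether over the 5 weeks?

Week 1: $3,757.83 +$48.85 interest = $3,806.68; pay $48.85 → $3,757.83
Week 2: $3,757.83 +$48.85 interest = $3,806.68; pay $1,244.57 → $2,562.11
Week 3: $2,562.11 +$48.85 interest = $2,610.96; pay $1,244.57 → $1,366.39
Week 4: $1,366.39 +$48.85 interest = $1,415.24; pay $1,244.57 → $170.67
Week 5: $170.67 +$48.85 interest = $219.52; pay $219.52 → $0.00
Total paid: $4,002.08

$4,002.08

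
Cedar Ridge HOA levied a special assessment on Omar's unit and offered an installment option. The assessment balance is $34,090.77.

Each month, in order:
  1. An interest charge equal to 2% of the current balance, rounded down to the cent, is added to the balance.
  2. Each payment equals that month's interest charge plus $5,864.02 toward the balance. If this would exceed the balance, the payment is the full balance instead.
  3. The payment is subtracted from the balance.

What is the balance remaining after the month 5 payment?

Month 1: opening $34,090.77; interest $681.81 → $34,772.58; payment $6,545.83; balance $28,226.75
Month 2: opening $28,226.75; interest $564.53 → $28,791.28; payment $6,428.55; balance $22,362.73
Month 3: opening $22,362.73; interest $447.25 → $22,809.98; payment $6,311.27; balance $16,498.71
Month 4: opening $16,498.71; interest $329.97 → $16,828.68; payment $6,193.99; balance $10,634.69
Month 5: opening $10,634.69; interest $212.69 → $10,847.38; payment $6,076.71; balance $4,770.67

$4,770.67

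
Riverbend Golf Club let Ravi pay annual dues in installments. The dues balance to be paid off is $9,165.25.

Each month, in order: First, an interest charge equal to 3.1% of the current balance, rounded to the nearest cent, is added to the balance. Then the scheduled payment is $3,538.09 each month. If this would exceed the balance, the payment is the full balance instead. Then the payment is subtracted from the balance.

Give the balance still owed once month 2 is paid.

Month 1: $9,165.25 +$284.12 interest = $9,449.37; pay $3,538.09 → $5,911.28
Month 2: $5,911.28 +$183.25 interest = $6,094.53; pay $3,538.09 → $2,556.44

$2,556.44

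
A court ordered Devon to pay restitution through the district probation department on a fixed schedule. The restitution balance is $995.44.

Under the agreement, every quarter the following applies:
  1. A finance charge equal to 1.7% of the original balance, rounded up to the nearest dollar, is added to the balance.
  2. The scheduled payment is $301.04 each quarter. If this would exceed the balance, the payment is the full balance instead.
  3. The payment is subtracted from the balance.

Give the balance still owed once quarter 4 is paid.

$0.00

# | Opening | Interest | Payment | End bal
1 | $995.44 | $17.00 | $301.04 | $711.40
2 | $711.40 | $17.00 | $301.04 | $427.36
3 | $427.36 | $17.00 | $301.04 | $143.32
4 | $143.32 | $17.00 | $160.32 | $0.00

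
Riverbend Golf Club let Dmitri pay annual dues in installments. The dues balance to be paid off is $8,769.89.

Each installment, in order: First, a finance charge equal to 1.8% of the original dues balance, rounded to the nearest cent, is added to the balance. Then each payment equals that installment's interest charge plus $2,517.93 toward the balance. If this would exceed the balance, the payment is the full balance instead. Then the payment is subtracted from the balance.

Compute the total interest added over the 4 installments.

# | Opening | Interest | Payment | End bal
1 | $8,769.89 | $157.86 | $2,675.79 | $6,251.96
2 | $6,251.96 | $157.86 | $2,675.79 | $3,734.03
3 | $3,734.03 | $157.86 | $2,675.79 | $1,216.10
4 | $1,216.10 | $157.86 | $1,373.96 | $0.00
Total interest: $157.86 + $157.86 + $157.86 + $157.86 = $631.44

$631.44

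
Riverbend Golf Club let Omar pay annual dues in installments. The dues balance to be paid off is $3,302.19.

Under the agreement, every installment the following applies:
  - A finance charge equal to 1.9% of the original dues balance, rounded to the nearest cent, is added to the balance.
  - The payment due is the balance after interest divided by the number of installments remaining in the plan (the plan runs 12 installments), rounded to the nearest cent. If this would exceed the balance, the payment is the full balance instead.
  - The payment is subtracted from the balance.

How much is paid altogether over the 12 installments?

Installment 1: $3,302.19 +$62.74 interest = $3,364.93; pay $280.41 → $3,084.52
Installment 2: $3,084.52 +$62.74 interest = $3,147.26; pay $286.11 → $2,861.15
Installment 3: $2,861.15 +$62.74 interest = $2,923.89; pay $292.39 → $2,631.50
Installment 4: $2,631.50 +$62.74 interest = $2,694.24; pay $299.36 → $2,394.88
Installment 5: $2,394.88 +$62.74 interest = $2,457.62; pay $307.20 → $2,150.42
Installment 6: $2,150.42 +$62.74 interest = $2,213.16; pay $316.17 → $1,896.99
Installment 7: $1,896.99 +$62.74 interest = $1,959.73; pay $326.62 → $1,633.11
Installment 8: $1,633.11 +$62.74 interest = $1,695.85; pay $339.17 → $1,356.68
Installment 9: $1,356.68 +$62.74 interest = $1,419.42; pay $354.86 → $1,064.56
Installment 10: $1,064.56 +$62.74 interest = $1,127.30; pay $375.77 → $751.53
Installment 11: $751.53 +$62.74 interest = $814.27; pay $407.14 → $407.13
Installment 12: $407.13 +$62.74 interest = $469.87; pay $469.87 → $0.00
Total paid: $4,055.07

$4,055.07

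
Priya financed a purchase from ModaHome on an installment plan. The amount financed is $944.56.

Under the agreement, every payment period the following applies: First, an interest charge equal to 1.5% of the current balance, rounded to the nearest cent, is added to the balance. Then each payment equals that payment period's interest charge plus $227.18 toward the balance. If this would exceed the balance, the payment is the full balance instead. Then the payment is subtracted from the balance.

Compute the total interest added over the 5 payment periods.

# | Opening | Interest | Payment | End bal
1 | $944.56 | $14.17 | $241.35 | $717.38
2 | $717.38 | $10.76 | $237.94 | $490.20
3 | $490.20 | $7.35 | $234.53 | $263.02
4 | $263.02 | $3.95 | $231.13 | $35.84
5 | $35.84 | $0.54 | $36.38 | $0.00
Total interest: $14.17 + $10.76 + $7.35 + $3.95 + $0.54 = $36.77

$36.77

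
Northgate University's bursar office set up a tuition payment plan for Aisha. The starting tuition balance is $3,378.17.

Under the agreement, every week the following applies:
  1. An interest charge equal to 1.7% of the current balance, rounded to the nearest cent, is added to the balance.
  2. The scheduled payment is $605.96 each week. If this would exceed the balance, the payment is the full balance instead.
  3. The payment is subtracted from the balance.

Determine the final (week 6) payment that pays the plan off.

$549.86

Week 1: $3,378.17 +$57.43 interest = $3,435.60; pay $605.96 → $2,829.64
Week 2: $2,829.64 +$48.10 interest = $2,877.74; pay $605.96 → $2,271.78
Week 3: $2,271.78 +$38.62 interest = $2,310.40; pay $605.96 → $1,704.44
Week 4: $1,704.44 +$28.98 interest = $1,733.42; pay $605.96 → $1,127.46
Week 5: $1,127.46 +$19.17 interest = $1,146.63; pay $605.96 → $540.67
Week 6: $540.67 +$9.19 interest = $549.86; pay $549.86 → $0.00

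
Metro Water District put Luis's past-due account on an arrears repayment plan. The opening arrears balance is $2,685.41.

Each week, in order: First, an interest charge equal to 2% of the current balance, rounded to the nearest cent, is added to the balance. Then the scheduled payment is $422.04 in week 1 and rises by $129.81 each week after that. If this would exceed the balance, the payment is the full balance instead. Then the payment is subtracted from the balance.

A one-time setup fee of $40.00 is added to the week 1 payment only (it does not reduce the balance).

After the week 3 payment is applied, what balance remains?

$1,166.14

Week 1: $2,685.41 +$53.71 interest = $2,739.12; pay $422.04 (+ $40.00 fee) → $2,317.08
Week 2: $2,317.08 +$46.34 interest = $2,363.42; pay $551.85 → $1,811.57
Week 3: $1,811.57 +$36.23 interest = $1,847.80; pay $681.66 → $1,166.14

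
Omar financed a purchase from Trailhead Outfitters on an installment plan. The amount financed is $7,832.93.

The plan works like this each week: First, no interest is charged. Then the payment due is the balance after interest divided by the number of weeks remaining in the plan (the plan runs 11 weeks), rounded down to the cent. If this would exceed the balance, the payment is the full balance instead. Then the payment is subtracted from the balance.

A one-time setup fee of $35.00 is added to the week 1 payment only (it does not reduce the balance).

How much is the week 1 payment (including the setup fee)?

$747.08

# | Opening | Payment | Fee | End bal
1 | $7,832.93 | $712.08 | $35.00 | $7,120.85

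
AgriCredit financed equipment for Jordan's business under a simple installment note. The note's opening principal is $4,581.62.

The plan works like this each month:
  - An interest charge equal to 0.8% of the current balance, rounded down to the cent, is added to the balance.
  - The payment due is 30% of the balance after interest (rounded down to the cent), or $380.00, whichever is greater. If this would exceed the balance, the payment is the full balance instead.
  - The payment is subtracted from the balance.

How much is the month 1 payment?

$1,385.48

Month 1: opening $4,581.62; interest $36.65 → $4,618.27; payment $1,385.48; balance $3,232.79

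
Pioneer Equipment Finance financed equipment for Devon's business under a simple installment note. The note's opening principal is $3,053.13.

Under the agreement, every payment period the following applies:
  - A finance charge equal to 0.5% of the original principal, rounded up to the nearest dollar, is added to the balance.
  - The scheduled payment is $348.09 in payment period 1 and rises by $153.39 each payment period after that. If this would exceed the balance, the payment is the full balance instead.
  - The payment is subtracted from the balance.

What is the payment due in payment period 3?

# | Opening | Interest | Payment | End bal
1 | $3,053.13 | $16.00 | $348.09 | $2,721.04
2 | $2,721.04 | $16.00 | $501.48 | $2,235.56
3 | $2,235.56 | $16.00 | $654.87 | $1,596.69

$654.87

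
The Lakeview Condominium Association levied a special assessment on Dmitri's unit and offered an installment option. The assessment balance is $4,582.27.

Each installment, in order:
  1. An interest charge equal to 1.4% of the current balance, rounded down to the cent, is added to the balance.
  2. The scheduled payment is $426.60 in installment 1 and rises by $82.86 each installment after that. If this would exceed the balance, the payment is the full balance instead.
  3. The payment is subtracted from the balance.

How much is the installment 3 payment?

Installment 1: $4,582.27 +$64.15 interest = $4,646.42; pay $426.60 → $4,219.82
Installment 2: $4,219.82 +$59.07 interest = $4,278.89; pay $509.46 → $3,769.43
Installment 3: $3,769.43 +$52.77 interest = $3,822.20; pay $592.32 → $3,229.88

$592.32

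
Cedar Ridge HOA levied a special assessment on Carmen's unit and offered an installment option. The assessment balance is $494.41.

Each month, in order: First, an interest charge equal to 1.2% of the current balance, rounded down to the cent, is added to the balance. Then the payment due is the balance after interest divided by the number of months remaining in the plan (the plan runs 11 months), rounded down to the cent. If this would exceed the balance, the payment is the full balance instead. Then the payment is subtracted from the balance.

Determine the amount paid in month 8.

$49.44

# | Opening | Interest | Payment | End bal
1 | $494.41 | $5.93 | $45.48 | $454.86
2 | $454.86 | $5.45 | $46.03 | $414.28
3 | $414.28 | $4.97 | $46.58 | $372.67
4 | $372.67 | $4.47 | $47.14 | $330.00
5 | $330.00 | $3.96 | $47.70 | $286.26
6 | $286.26 | $3.43 | $48.28 | $241.41
7 | $241.41 | $2.89 | $48.86 | $195.44
8 | $195.44 | $2.34 | $49.44 | $148.34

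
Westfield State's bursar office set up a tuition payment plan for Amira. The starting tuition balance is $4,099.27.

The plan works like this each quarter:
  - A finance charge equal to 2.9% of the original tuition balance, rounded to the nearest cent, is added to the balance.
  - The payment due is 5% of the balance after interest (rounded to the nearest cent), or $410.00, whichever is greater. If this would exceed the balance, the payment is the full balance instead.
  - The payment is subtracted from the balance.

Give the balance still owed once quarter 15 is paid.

$0.00

Quarter 1: opening $4,099.27; interest $118.88 → $4,218.15; payment $410.00; balance $3,808.15
Quarter 2: opening $3,808.15; interest $118.88 → $3,927.03; payment $410.00; balance $3,517.03
Quarter 3: opening $3,517.03; interest $118.88 → $3,635.91; payment $410.00; balance $3,225.91
Quarter 4: opening $3,225.91; interest $118.88 → $3,344.79; payment $410.00; balance $2,934.79
Quarter 5: opening $2,934.79; interest $118.88 → $3,053.67; payment $410.00; balance $2,643.67
Quarter 6: opening $2,643.67; interest $118.88 → $2,762.55; payment $410.00; balance $2,352.55
Quarter 7: opening $2,352.55; interest $118.88 → $2,471.43; payment $410.00; balance $2,061.43
Quarter 8: opening $2,061.43; interest $118.88 → $2,180.31; payment $410.00; balance $1,770.31
Quarter 9: opening $1,770.31; interest $118.88 → $1,889.19; payment $410.00; balance $1,479.19
Quarter 10: opening $1,479.19; interest $118.88 → $1,598.07; payment $410.00; balance $1,188.07
Quarter 11: opening $1,188.07; interest $118.88 → $1,306.95; payment $410.00; balance $896.95
Quarter 12: opening $896.95; interest $118.88 → $1,015.83; payment $410.00; balance $605.83
Quarter 13: opening $605.83; interest $118.88 → $724.71; payment $410.00; balance $314.71
Quarter 14: opening $314.71; interest $118.88 → $433.59; payment $410.00; balance $23.59
Quarter 15: opening $23.59; interest $118.88 → $142.47; payment $142.47; balance $0.00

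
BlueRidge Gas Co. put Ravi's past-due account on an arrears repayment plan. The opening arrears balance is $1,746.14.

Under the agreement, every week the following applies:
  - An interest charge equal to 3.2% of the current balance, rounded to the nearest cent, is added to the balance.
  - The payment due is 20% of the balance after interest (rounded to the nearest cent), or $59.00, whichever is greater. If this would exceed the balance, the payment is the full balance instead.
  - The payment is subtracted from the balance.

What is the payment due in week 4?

# | Opening | Interest | Payment | End bal
1 | $1,746.14 | $55.88 | $360.40 | $1,441.62
2 | $1,441.62 | $46.13 | $297.55 | $1,190.20
3 | $1,190.20 | $38.09 | $245.66 | $982.63
4 | $982.63 | $31.44 | $202.81 | $811.26

$202.81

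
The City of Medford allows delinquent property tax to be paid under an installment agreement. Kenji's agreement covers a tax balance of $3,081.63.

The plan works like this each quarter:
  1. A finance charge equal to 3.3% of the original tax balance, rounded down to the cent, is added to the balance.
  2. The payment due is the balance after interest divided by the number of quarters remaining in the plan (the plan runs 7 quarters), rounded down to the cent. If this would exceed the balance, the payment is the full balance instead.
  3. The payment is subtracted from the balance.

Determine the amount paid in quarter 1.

Quarter 1: $3,081.63 +$101.69 interest = $3,183.32; pay $454.76 → $2,728.56

$454.76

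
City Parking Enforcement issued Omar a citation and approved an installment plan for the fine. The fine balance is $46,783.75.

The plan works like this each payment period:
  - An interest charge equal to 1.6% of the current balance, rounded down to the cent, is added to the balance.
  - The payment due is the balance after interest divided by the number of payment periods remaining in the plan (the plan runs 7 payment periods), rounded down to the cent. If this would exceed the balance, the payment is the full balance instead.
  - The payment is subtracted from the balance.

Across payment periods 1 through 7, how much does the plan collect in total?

$49,875.63

# | Opening | Interest | Payment | End bal
1 | $46,783.75 | $748.54 | $6,790.32 | $40,741.97
2 | $40,741.97 | $651.87 | $6,898.97 | $34,494.87
3 | $34,494.87 | $551.91 | $7,009.35 | $28,037.43
4 | $28,037.43 | $448.59 | $7,121.50 | $21,364.52
5 | $21,364.52 | $341.83 | $7,235.45 | $14,470.90
6 | $14,470.90 | $231.53 | $7,351.21 | $7,351.22
7 | $7,351.22 | $117.61 | $7,468.83 | $0.00
Total paid: $49,875.63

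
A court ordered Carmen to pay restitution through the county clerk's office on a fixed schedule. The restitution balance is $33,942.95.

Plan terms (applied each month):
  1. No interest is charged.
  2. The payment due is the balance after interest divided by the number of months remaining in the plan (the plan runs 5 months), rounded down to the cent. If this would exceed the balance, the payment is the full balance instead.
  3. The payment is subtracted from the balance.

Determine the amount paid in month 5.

$6,788.59

Month 1: opening $33,942.95; payment $6,788.59; balance $27,154.36
Month 2: opening $27,154.36; payment $6,788.59; balance $20,365.77
Month 3: opening $20,365.77; payment $6,788.59; balance $13,577.18
Month 4: opening $13,577.18; payment $6,788.59; balance $6,788.59
Month 5: opening $6,788.59; payment $6,788.59; balance $0.00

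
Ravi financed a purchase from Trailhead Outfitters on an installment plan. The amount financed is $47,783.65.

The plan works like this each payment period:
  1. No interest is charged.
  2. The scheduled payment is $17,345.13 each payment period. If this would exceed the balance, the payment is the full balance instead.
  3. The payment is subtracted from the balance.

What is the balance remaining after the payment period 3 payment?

$0.00

Payment period 1: opening $47,783.65; payment $17,345.13; balance $30,438.52
Payment period 2: opening $30,438.52; payment $17,345.13; balance $13,093.39
Payment period 3: opening $13,093.39; payment $13,093.39; balance $0.00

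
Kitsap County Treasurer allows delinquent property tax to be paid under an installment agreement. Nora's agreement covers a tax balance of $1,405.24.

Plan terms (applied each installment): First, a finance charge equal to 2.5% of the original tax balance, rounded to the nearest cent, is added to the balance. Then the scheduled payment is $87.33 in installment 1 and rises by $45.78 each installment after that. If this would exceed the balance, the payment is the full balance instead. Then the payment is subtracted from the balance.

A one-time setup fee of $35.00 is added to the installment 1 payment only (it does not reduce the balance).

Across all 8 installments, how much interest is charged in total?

$281.04

Installment 1: opening $1,405.24; interest $35.13 → $1,440.37; payment $87.33 (+ $35.00 fee); balance $1,353.04
Installment 2: opening $1,353.04; interest $35.13 → $1,388.17; payment $133.11; balance $1,255.06
Installment 3: opening $1,255.06; interest $35.13 → $1,290.19; payment $178.89; balance $1,111.30
Installment 4: opening $1,111.30; interest $35.13 → $1,146.43; payment $224.67; balance $921.76
Installment 5: opening $921.76; interest $35.13 → $956.89; payment $270.45; balance $686.44
Installment 6: opening $686.44; interest $35.13 → $721.57; payment $316.23; balance $405.34
Installment 7: opening $405.34; interest $35.13 → $440.47; payment $362.01; balance $78.46
Installment 8: opening $78.46; interest $35.13 → $113.59; payment $113.59; balance $0.00
Total interest: $35.13 + $35.13 + $35.13 + $35.13 + $35.13 + $35.13 + $35.13 + $35.13 = $281.04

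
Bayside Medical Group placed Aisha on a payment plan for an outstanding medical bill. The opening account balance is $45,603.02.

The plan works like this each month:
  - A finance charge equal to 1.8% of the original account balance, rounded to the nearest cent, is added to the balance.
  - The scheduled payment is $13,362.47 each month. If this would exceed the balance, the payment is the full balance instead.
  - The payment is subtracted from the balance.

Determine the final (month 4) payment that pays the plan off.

Month 1: opening $45,603.02; interest $820.85 → $46,423.87; payment $13,362.47; balance $33,061.40
Month 2: opening $33,061.40; interest $820.85 → $33,882.25; payment $13,362.47; balance $20,519.78
Month 3: opening $20,519.78; interest $820.85 → $21,340.63; payment $13,362.47; balance $7,978.16
Month 4: opening $7,978.16; interest $820.85 → $8,799.01; payment $8,799.01; balance $0.00

$8,799.01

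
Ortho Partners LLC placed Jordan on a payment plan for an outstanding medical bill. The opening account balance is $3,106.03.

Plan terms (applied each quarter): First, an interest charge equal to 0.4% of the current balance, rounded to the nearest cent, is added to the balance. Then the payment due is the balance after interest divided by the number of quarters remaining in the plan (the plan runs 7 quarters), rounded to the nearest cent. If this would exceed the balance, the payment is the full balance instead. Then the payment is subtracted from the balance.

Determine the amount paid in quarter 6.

Quarter 1: $3,106.03 +$12.42 interest = $3,118.45; pay $445.49 → $2,672.96
Quarter 2: $2,672.96 +$10.69 interest = $2,683.65; pay $447.28 → $2,236.37
Quarter 3: $2,236.37 +$8.95 interest = $2,245.32; pay $449.06 → $1,796.26
Quarter 4: $1,796.26 +$7.19 interest = $1,803.45; pay $450.86 → $1,352.59
Quarter 5: $1,352.59 +$5.41 interest = $1,358.00; pay $452.67 → $905.33
Quarter 6: $905.33 +$3.62 interest = $908.95; pay $454.48 → $454.47

$454.48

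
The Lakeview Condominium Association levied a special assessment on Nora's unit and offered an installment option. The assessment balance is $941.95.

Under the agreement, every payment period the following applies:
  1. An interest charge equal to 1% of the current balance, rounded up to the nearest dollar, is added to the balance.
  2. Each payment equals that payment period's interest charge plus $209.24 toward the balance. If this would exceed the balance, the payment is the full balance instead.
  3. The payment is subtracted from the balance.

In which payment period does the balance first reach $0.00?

5

Payment period 1: opening $941.95; interest $10.00 → $951.95; payment $219.24; balance $732.71
Payment period 2: opening $732.71; interest $8.00 → $740.71; payment $217.24; balance $523.47
Payment period 3: opening $523.47; interest $6.00 → $529.47; payment $215.24; balance $314.23
Payment period 4: opening $314.23; interest $4.00 → $318.23; payment $213.24; balance $104.99
Payment period 5: opening $104.99; interest $2.00 → $106.99; payment $106.99; balance $0.00
Balance reaches $0.00 in payment period 5.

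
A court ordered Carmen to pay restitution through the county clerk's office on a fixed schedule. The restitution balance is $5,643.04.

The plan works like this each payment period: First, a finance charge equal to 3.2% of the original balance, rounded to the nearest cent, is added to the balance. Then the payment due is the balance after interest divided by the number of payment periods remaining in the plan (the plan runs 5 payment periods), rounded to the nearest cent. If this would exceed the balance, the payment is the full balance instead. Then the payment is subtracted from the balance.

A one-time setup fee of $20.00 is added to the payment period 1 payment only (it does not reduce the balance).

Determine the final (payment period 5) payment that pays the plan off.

# | Opening | Interest | Payment | Fee | End bal
1 | $5,643.04 | $180.58 | $1,164.72 | $20.00 | $4,658.90
2 | $4,658.90 | $180.58 | $1,209.87 | — | $3,629.61
3 | $3,629.61 | $180.58 | $1,270.06 | — | $2,540.13
4 | $2,540.13 | $180.58 | $1,360.36 | — | $1,360.35
5 | $1,360.35 | $180.58 | $1,540.93 | — | $0.00

$1,540.93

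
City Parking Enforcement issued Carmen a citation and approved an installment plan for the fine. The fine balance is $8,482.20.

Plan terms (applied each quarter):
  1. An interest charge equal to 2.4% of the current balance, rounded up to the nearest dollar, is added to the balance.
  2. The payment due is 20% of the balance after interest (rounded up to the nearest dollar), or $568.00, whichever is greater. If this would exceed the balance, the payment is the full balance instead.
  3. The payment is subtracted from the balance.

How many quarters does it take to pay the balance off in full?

# | Opening | Interest | Payment | End bal
1 | $8,482.20 | $204.00 | $1,738.00 | $6,948.20
2 | $6,948.20 | $167.00 | $1,424.00 | $5,691.20
3 | $5,691.20 | $137.00 | $1,166.00 | $4,662.20
4 | $4,662.20 | $112.00 | $955.00 | $3,819.20
5 | $3,819.20 | $92.00 | $783.00 | $3,128.20
6 | $3,128.20 | $76.00 | $641.00 | $2,563.20
7 | $2,563.20 | $62.00 | $568.00 | $2,057.20
8 | $2,057.20 | $50.00 | $568.00 | $1,539.20
9 | $1,539.20 | $37.00 | $568.00 | $1,008.20
10 | $1,008.20 | $25.00 | $568.00 | $465.20
11 | $465.20 | $12.00 | $477.20 | $0.00
Balance reaches $0.00 in quarter 11.

11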